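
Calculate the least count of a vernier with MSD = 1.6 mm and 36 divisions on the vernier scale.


LC = MSD / n_div
= 1.6 / 36
= 0.0444

0.0444


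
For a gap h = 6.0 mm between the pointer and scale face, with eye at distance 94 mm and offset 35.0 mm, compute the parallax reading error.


error = h * offset / d
= 6.0 * 35.0 / 94
= 2.2340

2.2340


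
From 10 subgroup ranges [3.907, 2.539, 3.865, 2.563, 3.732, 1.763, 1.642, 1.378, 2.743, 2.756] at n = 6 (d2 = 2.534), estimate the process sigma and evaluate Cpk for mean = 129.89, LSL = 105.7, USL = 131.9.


R_bar = (3.907 + 2.539 + 3.865 + 2.563 + 3.732 + 1.763 + 1.642 + 1.378 + 2.743 + 2.756) / 10 = 2.6888
sigma = R_bar / d2 = 2.6888 / 2.534 = 1.0610892
Cp = (USL - LSL)/(6*sigma) = (131.9 - 105.7)/(6*1.0610892) = 4.1153
Cpu = (131.9 - 129.89)/(3*1.0610892) = 0.6314
Cpl = (129.89 - 105.7)/(3*1.0610892) = 7.5991
Cpk = min(Cpu, Cpl) = 0.6314

0.6314


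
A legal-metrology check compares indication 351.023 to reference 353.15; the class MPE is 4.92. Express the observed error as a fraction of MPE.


e = indication - reference = 351.023 - 353.15 = -2.1270
|e| = 2.1270
ratio = |e| / MPE = 2.1270 / 4.92
ratio = 0.4323

0.4323


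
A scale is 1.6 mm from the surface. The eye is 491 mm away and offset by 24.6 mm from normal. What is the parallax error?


error = h * offset / d
= 1.6 * 24.6 / 491
= 0.0802

0.0802


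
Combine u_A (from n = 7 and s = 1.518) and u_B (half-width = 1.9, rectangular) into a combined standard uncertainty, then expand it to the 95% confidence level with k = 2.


u_A = s / sqrt(n) = 1.518 / sqrt(7) = 0.57375007
u_B = half_width / sqrt(3) = 1.9 / sqrt(3) = 1.0969655
uc = sqrt(u_A^2 + u_B^2) = sqrt(0.57375007^2 + 1.0969655^2) = 1.2379509
U = k * uc = 2 * 1.2379509
U = 2.4759

2.4759


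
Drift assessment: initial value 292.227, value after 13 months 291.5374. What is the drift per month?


rate = (v2 - v1) / months
= (291.5374 - 292.227) / 13
= -0.6896 / 13
= -0.0530

-0.0530


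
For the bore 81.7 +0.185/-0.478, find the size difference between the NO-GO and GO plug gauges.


GO = nominal - lower_tol (smallest hole = maximum material condition)
GO = 81.7 - 0.478 = 81.222
NO-GO = nominal + upper_tol (largest hole = least material condition)
NO-GO = 81.7 + 0.185 = 81.885
spread = NO-GO - GO = 81.885 - 81.222 = 0.6630

0.6630


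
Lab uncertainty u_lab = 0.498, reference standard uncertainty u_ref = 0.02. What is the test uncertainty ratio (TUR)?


TUR = u_lab / u_ref
= 0.498 / 0.02
= 24.9000

24.9000


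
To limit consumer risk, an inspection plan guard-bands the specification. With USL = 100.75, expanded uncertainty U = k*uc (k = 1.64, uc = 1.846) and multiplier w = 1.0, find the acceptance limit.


U = k * uc = 1.64 * 1.846 = 3.02744
guard band g = w * U = 1.0 * 3.02744 = 3.02744
AL = USL - g = 100.75 - 3.02744
AL = 97.7226

97.7226


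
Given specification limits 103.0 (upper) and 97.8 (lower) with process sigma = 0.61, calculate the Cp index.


Cp = (USL - LSL) / (6 * sigma)
= (103.0 - 97.8) / (6 * 0.61)
= 5.2000 / 3.6600
= 1.4208

1.4208


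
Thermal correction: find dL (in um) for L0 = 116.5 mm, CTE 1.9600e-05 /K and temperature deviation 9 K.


dL = L * alpha * dT
= 116.5 * 1.9600e-05 * 9
= 0.0205506 mm
dL_um = 0.0205506 * 1000 = 20.5506 um

20.5506


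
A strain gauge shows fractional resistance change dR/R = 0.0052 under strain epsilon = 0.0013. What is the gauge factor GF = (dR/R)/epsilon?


GF = (dR/R) / epsilon
= 0.0052 / 0.0013
= 4.0000

4.0000


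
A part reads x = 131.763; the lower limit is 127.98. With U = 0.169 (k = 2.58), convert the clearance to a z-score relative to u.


u = U / k = 0.169 / 2.58 = 0.065503876
margin = |LSL - x| = |127.98 - 131.763| = 3.783
z = margin / u = 3.783 / 0.065503876
z = 57.7523

57.7523


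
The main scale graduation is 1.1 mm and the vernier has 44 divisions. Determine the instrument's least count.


LC = MSD / n_div
= 1.1 / 44
= 0.0250

0.0250


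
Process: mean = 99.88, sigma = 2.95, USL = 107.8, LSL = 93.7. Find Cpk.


Cpu = (USL - mean) / (3*sigma) = (107.8 - 99.88) / (3*2.95) = 0.8949
Cpl = (mean - LSL) / (3*sigma) = (99.88 - 93.7) / (3*2.95) = 0.6983
Cpk = min(Cpu, Cpl) = 0.6983

0.6983


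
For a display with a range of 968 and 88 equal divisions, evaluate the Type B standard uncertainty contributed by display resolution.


resolution = range / divisions
resolution = 968 / 88 = 11
u_res = resolution / (2*sqrt(3))
u_res = 11 / 3.4641016
u_res = 3.1754

3.1754


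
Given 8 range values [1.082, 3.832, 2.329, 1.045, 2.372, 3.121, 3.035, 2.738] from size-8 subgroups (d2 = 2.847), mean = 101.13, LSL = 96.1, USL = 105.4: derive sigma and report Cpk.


R_bar = (1.082 + 3.832 + 2.329 + 1.045 + 2.372 + 3.121 + 3.035 + 2.738) / 8 = 2.44425
sigma = R_bar / d2 = 2.44425 / 2.847 = 0.8585353
Cp = (USL - LSL)/(6*sigma) = (105.4 - 96.1)/(6*0.8585353) = 1.8054
Cpu = (105.4 - 101.13)/(3*0.8585353) = 1.6579
Cpl = (101.13 - 96.1)/(3*0.8585353) = 1.9529
Cpk = min(Cpu, Cpl) = 1.6579

1.6579


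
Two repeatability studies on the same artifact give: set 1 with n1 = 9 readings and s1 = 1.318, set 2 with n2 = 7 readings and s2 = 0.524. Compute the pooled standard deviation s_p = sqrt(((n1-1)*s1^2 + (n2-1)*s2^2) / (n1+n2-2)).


s_p = sqrt(((n1-1)*s1^2 + (n2-1)*s2^2) / (n1+n2-2))
numerator = (9-1)*1.318^2 + (7-1)*0.524^2 = 13.896992 + 1.647456 = 15.544448
denominator = 9 + 7 - 2 = 14
s_p^2 = 15.544448 / 14 = 1.1103177
s_p = sqrt(1.1103177) = 1.0537

1.0537


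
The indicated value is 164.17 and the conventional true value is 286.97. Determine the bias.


Systematic error = measured - true
= 164.17 - 286.97
= -122.8000

-122.8000


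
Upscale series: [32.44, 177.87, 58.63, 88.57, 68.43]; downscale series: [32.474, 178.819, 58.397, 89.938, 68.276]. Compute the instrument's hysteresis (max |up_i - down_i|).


|32.44 - 32.474| = 0.0340
|177.87 - 178.819| = 0.9490
|58.63 - 58.397| = 0.2330
|88.57 - 89.938| = 1.3680
|68.43 - 68.276| = 0.1540
hysteresis = max(diffs) = 1.3680

1.3680


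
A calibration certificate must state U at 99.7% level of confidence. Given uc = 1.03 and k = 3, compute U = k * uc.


U = k * uc
U = 3 * 1.03
U = 3.0900

3.0900


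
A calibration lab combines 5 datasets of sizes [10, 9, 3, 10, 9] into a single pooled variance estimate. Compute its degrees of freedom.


nu = sum_i (n_i - 1)
nu = ((10 - 1) + (9 - 1) + (3 - 1) + (10 - 1) + (9 - 1))
nu = 9 + 8 + 2 + 9 + 8
nu = 36

36


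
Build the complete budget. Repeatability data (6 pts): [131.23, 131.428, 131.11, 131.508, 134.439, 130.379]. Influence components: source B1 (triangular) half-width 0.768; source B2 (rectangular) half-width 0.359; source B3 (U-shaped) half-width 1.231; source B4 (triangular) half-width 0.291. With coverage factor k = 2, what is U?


mean = (131.23 + 131.428 + 131.11 + 131.508 + 134.439 + 130.379) / 6 = 131.6823333
s = sqrt(sum((x - mean)^2)/(n-1)) = 1.40891
u_A = s / sqrt(n) = 1.40891 / sqrt(6) = 0.5751851
u_B1 = 0.768 / sqrt(6) = 0.31353469
u_B2 = 0.359 / sqrt(3) = 0.20726875
u_B3 = 1.231 / sqrt(2) = 0.87044845
u_B4 = 0.291 / sqrt(6) = 0.11880025
uc = sqrt(0.5751851^2 + 0.31353469^2 + 0.20726875^2 + 0.87044845^2 + 0.11880025^2) = 1.115301
U = k * uc = 2 * 1.115301
U = 2.2306

2.2306


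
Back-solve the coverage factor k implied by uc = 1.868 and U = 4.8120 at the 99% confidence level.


k = U / uc
k = 4.8120 / 1.868
k = 2.576

2.576


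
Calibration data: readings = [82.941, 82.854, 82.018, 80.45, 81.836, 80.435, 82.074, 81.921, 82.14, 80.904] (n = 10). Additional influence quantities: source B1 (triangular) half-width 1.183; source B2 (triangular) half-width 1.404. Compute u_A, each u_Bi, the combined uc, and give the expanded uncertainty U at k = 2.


mean = (82.941 + 82.854 + 82.018 + 80.45 + 81.836 + 80.435 + 82.074 + 81.921 + 82.14 + 80.904) / 10 = 81.7573
s = sqrt(sum((x - mean)^2)/(n-1)) = 0.89052058
u_A = s / sqrt(n) = 0.89052058 / sqrt(10) = 0.28160733
u_B1 = 1.183 / sqrt(6) = 0.48295773
u_B2 = 1.404 / sqrt(6) = 0.5731806
uc = sqrt(0.28160733^2 + 0.48295773^2 + 0.5731806^2) = 0.800679
U = k * uc = 2 * 0.800679
U = 1.6014

1.6014


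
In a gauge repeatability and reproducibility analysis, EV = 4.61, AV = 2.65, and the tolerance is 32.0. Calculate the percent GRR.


GRR = sqrt(EV^2 + AV^2) = sqrt(4.61^2 + 2.65^2) = 5.3173866
%GRR = GRR / tol * 100 = 5.3173866 / 32.0 * 100
%GRR = 16.6168

16.6168


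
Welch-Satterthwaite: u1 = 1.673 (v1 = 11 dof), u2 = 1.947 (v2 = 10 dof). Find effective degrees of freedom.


uc = sqrt(u1^2 + u2^2) = sqrt(1.673^2 + 1.947^2) = 2.5670485
v_eff = uc^4 / (u1^4/v1 + u2^4/v2)
= 2.5670485^4 / (1.673^4/11 + 1.947^4/10)
= 43.424647 / 2.1492054
v_eff = 20.2050

20.2050


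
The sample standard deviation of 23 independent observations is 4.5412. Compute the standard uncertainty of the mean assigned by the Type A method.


u_A = s / sqrt(n)
u_A = 4.5412 / sqrt(23)
u_A = 4.5412 / 4.7958315
u_A = 0.9469

0.9469


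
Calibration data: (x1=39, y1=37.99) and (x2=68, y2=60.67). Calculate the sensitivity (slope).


slope = (y2 - y1) / (x2 - x1)
= (60.67 - 37.99) / (68 - 39)
= 22.6800 / 29
= 0.7821

0.7821


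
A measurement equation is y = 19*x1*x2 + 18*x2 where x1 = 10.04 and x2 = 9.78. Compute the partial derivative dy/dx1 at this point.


y = 19*x1*x2 + 18*x2
dy/dx1 = 19*x2
Evaluate at x2 = 9.78: c1 = 19 * 9.78
c1 = 185.8200

185.8200


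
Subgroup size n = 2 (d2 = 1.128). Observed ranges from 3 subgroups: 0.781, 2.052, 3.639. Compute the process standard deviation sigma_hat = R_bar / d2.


R_bar = (0.781 + 2.052 + 3.639) / 3
R_bar = 6.472 / 3 = 2.1573333
sigma_hat = R_bar / d2 = 2.1573333 / 1.128 = 1.9125

1.9125


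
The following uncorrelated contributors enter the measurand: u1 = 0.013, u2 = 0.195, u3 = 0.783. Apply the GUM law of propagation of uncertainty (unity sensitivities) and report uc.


uc = sqrt(0.013^2 + 0.195^2 + 0.783^2)
uc = sqrt(0.651283)
uc = 0.8070

0.8070


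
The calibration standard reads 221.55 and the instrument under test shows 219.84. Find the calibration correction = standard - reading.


Correction = standard - reading
= 221.55 - 219.84
= 1.7100

1.7100


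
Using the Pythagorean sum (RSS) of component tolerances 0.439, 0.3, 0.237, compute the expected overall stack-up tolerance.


RSS = sqrt(0.439^2 + 0.3^2 + 0.237^2)
= sqrt(0.33889)
= 0.5821

0.5821


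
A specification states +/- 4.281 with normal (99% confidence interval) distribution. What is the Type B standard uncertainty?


u_B = half_width / 2.576
u_B = 4.281 / 2.576
u_B = 1.6619

1.6619


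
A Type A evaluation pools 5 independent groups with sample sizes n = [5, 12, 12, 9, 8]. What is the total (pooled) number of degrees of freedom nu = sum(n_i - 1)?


nu = sum_i (n_i - 1)
nu = ((5 - 1) + (12 - 1) + (12 - 1) + (9 - 1) + (8 - 1))
nu = 4 + 11 + 11 + 8 + 7
nu = 41

41


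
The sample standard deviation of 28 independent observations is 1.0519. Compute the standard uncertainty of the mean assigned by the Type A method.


u_A = s / sqrt(n)
u_A = 1.0519 / sqrt(28)
u_A = 1.0519 / 5.2915026
u_A = 0.1988

0.1988


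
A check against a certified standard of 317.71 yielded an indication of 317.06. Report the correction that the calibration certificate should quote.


Correction = standard - reading
= 317.71 - 317.06
= 0.6500

0.6500


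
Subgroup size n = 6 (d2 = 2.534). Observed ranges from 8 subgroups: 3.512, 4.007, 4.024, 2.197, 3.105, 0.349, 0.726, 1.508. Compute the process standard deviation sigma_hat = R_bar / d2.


R_bar = (3.512 + 4.007 + 4.024 + 2.197 + 3.105 + 0.349 + 0.726 + 1.508) / 8
R_bar = 19.428 / 8 = 2.4285
sigma_hat = R_bar / d2 = 2.4285 / 2.534 = 0.9584

0.9584


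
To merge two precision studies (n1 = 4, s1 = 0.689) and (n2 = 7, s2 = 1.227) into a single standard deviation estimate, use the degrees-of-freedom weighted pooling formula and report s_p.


s_p = sqrt(((n1-1)*s1^2 + (n2-1)*s2^2) / (n1+n2-2))
numerator = (4-1)*0.689^2 + (7-1)*1.227^2 = 1.424163 + 9.033174 = 10.457337
denominator = 4 + 7 - 2 = 9
s_p^2 = 10.457337 / 9 = 1.1619263
s_p = sqrt(1.1619263) = 1.0779

1.0779


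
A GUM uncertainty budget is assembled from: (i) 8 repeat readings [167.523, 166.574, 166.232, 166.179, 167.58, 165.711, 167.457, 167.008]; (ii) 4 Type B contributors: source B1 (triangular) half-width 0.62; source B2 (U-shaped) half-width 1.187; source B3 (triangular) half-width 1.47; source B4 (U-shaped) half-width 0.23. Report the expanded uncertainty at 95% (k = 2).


mean = (167.523 + 166.574 + 166.232 + 166.179 + 167.58 + 165.711 + 167.457 + 167.008) / 8 = 166.783
s = sqrt(sum((x - mean)^2)/(n-1)) = 0.71203852
u_A = s / sqrt(n) = 0.71203852 / sqrt(8) = 0.25174363
u_B1 = 0.62 / sqrt(6) = 0.25311394
u_B2 = 1.187 / sqrt(2) = 0.83933575
u_B3 = 1.47 / sqrt(6) = 0.60012499
u_B4 = 0.23 / sqrt(2) = 0.16263456
uc = sqrt(0.25174363^2 + 0.25311394^2 + 0.83933575^2 + 0.60012499^2 + 0.16263456^2) = 1.1038687
U = k * uc = 2 * 1.1038687
U = 2.2077

2.2077


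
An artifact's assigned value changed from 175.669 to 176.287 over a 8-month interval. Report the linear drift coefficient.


rate = (v2 - v1) / months
= (176.287 - 175.669) / 8
= 0.6180 / 8
= 0.0772

0.0772


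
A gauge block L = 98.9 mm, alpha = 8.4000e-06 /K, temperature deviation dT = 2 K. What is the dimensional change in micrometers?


dL = L * alpha * dT
= 98.9 * 8.4000e-06 * 2
= 0.0016615 mm
dL_um = 0.0016615 * 1000 = 1.6615 um

1.6615


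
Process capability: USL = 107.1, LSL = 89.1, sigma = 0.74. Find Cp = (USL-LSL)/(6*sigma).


Cp = (USL - LSL) / (6 * sigma)
= (107.1 - 89.1) / (6 * 0.74)
= 18.0000 / 4.4400
= 4.0541

4.0541


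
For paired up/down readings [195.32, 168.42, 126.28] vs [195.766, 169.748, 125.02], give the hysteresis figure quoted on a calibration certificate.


|195.32 - 195.766| = 0.4460
|168.42 - 169.748| = 1.3280
|126.28 - 125.02| = 1.2600
hysteresis = max(diffs) = 1.3280

1.3280


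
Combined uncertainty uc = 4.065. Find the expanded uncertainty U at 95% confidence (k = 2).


U = k * uc
U = 2 * 4.065
U = 8.1300

8.1300


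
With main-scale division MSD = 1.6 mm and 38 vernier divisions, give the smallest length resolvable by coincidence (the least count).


LC = MSD / n_div
= 1.6 / 38
= 0.0421

0.0421


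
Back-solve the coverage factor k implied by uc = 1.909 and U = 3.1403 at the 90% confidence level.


k = U / uc
k = 3.1403 / 1.909
k = 1.645

1.645


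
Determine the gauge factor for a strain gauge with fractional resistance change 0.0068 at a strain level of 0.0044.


GF = (dR/R) / epsilon
= 0.0068 / 0.0044
= 1.5455

1.5455


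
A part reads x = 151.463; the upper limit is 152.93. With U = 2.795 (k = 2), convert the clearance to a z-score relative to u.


u = U / k = 2.795 / 2 = 1.3975
margin = |USL - x| = |152.93 - 151.463| = 1.467
z = margin / u = 1.467 / 1.3975
z = 1.0497

1.0497


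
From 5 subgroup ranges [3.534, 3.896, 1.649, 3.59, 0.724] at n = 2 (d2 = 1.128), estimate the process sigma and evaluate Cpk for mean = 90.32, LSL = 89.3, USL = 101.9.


R_bar = (3.534 + 3.896 + 1.649 + 3.59 + 0.724) / 5 = 2.6786
sigma = R_bar / d2 = 2.6786 / 1.128 = 2.3746454
Cp = (USL - LSL)/(6*sigma) = (101.9 - 89.3)/(6*2.3746454) = 0.8843
Cpu = (101.9 - 90.32)/(3*2.3746454) = 1.6255
Cpl = (90.32 - 89.3)/(3*2.3746454) = 0.1432
Cpk = min(Cpu, Cpl) = 0.1432

0.1432


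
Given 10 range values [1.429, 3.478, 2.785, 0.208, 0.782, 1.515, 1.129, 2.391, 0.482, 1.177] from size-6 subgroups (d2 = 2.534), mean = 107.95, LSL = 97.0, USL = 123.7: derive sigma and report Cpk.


R_bar = (1.429 + 3.478 + 2.785 + 0.208 + 0.782 + 1.515 + 1.129 + 2.391 + 0.482 + 1.177) / 10 = 1.5376
sigma = R_bar / d2 = 1.5376 / 2.534 = 0.60678769
Cp = (USL - LSL)/(6*sigma) = (123.7 - 97.0)/(6*0.60678769) = 7.3337
Cpu = (123.7 - 107.95)/(3*0.60678769) = 8.6521
Cpl = (107.95 - 97.0)/(3*0.60678769) = 6.0153
Cpk = min(Cpu, Cpl) = 6.0153

6.0153


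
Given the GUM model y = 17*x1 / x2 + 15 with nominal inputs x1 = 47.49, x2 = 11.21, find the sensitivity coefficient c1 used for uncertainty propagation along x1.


y = 17*x1 / x2 + 15
dy/dx1 = 17/x2
Evaluate at x2 = 11.21: c1 = 17 / 11.21
c1 = 1.5165

1.5165


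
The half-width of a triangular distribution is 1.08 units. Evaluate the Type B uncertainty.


u_B = half_width / sqrt(6)
u_B = 1.08 / 2.4494897
u_B = 0.4409

0.4409


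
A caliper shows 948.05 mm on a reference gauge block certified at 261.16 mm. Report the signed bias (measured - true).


Systematic error = measured - true
= 948.05 - 261.16
= 686.8900

686.8900


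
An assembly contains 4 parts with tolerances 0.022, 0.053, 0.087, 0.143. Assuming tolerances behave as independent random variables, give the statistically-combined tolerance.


RSS = sqrt(0.022^2 + 0.053^2 + 0.087^2 + 0.143^2)
= sqrt(0.031311)
= 0.1769

0.1769


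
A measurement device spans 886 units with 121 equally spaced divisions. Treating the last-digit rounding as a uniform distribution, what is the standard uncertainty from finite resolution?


resolution = range / divisions
resolution = 886 / 121 = 7.322314
u_res = resolution / (2*sqrt(3))
u_res = 7.322314 / 3.4641016
u_res = 2.1138

2.1138


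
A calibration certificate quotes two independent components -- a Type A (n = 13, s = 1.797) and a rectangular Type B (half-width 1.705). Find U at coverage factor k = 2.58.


u_A = s / sqrt(n) = 1.797 / sqrt(13) = 0.49839813
u_B = half_width / sqrt(3) = 1.705 / sqrt(3) = 0.98438221
uc = sqrt(u_A^2 + u_B^2) = sqrt(0.49839813^2 + 0.98438221^2) = 1.1033626
U = k * uc = 2.58 * 1.1033626
U = 2.8467

2.8467


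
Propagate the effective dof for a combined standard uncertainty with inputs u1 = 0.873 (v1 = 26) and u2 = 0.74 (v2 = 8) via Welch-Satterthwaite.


uc = sqrt(u1^2 + u2^2) = sqrt(0.873^2 + 0.74^2) = 1.1444339
v_eff = uc^4 / (u1^4/v1 + u2^4/v2)
= 1.1444339^4 / (0.873^4/26 + 0.74^4/8)
= 1.7153899 / 0.059823244
v_eff = 28.6743

28.6743


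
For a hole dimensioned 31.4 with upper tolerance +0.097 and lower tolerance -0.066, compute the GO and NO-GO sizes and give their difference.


GO = nominal - lower_tol (smallest hole = maximum material condition)
GO = 31.4 - 0.066 = 31.334
NO-GO = nominal + upper_tol (largest hole = least material condition)
NO-GO = 31.4 + 0.097 = 31.497
spread = NO-GO - GO = 31.497 - 31.334 = 0.1630

0.1630


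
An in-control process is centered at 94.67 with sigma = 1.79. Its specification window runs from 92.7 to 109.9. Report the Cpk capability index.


Cpu = (USL - mean) / (3*sigma) = (109.9 - 94.67) / (3*1.79) = 2.8361
Cpl = (mean - LSL) / (3*sigma) = (94.67 - 92.7) / (3*1.79) = 0.3669
Cpk = min(Cpu, Cpl) = 0.3669

0.3669


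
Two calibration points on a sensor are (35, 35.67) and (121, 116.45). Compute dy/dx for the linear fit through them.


slope = (y2 - y1) / (x2 - x1)
= (116.45 - 35.67) / (121 - 35)
= 80.7800 / 86
= 0.9393

0.9393


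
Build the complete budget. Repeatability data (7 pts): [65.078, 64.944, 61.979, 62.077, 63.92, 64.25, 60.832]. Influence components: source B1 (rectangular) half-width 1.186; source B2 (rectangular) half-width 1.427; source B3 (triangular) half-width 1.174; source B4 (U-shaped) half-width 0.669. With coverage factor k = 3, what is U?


mean = (65.078 + 64.944 + 61.979 + 62.077 + 63.92 + 64.25 + 60.832) / 7 = 63.29714286
s = sqrt(sum((x - mean)^2)/(n-1)) = 1.6574406
u_A = s / sqrt(n) = 1.6574406 / sqrt(7) = 0.62645366
u_B1 = 1.186 / sqrt(3) = 0.68473742
u_B2 = 1.427 / sqrt(3) = 0.82387883
u_B3 = 1.174 / sqrt(6) = 0.47928349
u_B4 = 0.669 / sqrt(2) = 0.47305444
uc = sqrt(0.62645366^2 + 0.68473742^2 + 0.82387883^2 + 0.47928349^2 + 0.47305444^2) = 1.4119416
U = k * uc = 3 * 1.4119416
U = 4.2358

4.2358


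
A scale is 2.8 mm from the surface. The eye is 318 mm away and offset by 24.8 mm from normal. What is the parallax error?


error = h * offset / d
= 2.8 * 24.8 / 318
= 0.2184

0.2184


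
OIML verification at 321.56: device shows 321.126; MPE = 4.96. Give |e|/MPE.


e = indication - reference = 321.126 - 321.56 = -0.4340
|e| = 0.4340
ratio = |e| / MPE = 0.4340 / 4.96
ratio = 0.0875

0.0875


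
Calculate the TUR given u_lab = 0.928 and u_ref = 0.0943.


TUR = u_lab / u_ref
= 0.928 / 0.0943
= 9.8409

9.8409


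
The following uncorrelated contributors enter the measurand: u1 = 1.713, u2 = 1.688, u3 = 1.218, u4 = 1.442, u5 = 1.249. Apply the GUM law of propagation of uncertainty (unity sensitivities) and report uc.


uc = sqrt(1.713^2 + 1.688^2 + 1.218^2 + 1.442^2 + 1.249^2)
uc = sqrt(10.906602)
uc = 3.3025

3.3025


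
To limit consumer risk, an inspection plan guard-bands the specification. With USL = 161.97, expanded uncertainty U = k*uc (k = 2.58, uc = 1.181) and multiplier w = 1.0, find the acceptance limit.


U = k * uc = 2.58 * 1.181 = 3.04698
guard band g = w * U = 1.0 * 3.04698 = 3.04698
AL = USL - g = 161.97 - 3.04698
AL = 158.9230

158.9230


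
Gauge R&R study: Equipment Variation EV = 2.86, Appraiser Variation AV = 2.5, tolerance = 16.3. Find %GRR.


GRR = sqrt(EV^2 + AV^2) = sqrt(2.86^2 + 2.5^2) = 3.7986313
%GRR = GRR / tol * 100 = 3.7986313 / 16.3 * 100
%GRR = 23.3045

23.3045


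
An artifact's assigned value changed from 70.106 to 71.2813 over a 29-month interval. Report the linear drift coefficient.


rate = (v2 - v1) / months
= (71.2813 - 70.106) / 29
= 1.1753 / 29
= 0.0405

0.0405


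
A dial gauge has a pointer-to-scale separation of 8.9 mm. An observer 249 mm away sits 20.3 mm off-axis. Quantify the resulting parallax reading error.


error = h * offset / d
= 8.9 * 20.3 / 249
= 0.7256

0.7256


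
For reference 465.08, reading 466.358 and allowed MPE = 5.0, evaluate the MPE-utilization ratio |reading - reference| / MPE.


e = indication - reference = 466.358 - 465.08 = 1.2780
|e| = 1.2780
ratio = |e| / MPE = 1.2780 / 5.0
ratio = 0.2556

0.2556


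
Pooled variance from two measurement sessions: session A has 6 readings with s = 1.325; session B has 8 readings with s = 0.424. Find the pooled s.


s_p = sqrt(((n1-1)*s1^2 + (n2-1)*s2^2) / (n1+n2-2))
numerator = (6-1)*1.325^2 + (8-1)*0.424^2 = 8.778125 + 1.258432 = 10.036557
denominator = 6 + 8 - 2 = 12
s_p^2 = 10.036557 / 12 = 0.83637975
s_p = sqrt(0.83637975) = 0.9145

0.9145


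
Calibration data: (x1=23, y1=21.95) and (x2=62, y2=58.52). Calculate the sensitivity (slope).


slope = (y2 - y1) / (x2 - x1)
= (58.52 - 21.95) / (62 - 23)
= 36.5700 / 39
= 0.9377

0.9377


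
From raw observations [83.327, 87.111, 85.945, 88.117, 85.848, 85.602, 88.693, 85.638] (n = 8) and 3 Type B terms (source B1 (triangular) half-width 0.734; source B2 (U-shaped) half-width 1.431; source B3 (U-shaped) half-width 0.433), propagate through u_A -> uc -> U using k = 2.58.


mean = (83.327 + 87.111 + 85.945 + 88.117 + 85.848 + 85.602 + 88.693 + 85.638) / 8 = 86.285125
s = sqrt(sum((x - mean)^2)/(n-1)) = 1.6809179
u_A = s / sqrt(n) = 1.6809179 / sqrt(8) = 0.59429422
u_B1 = 0.734 / sqrt(6) = 0.29965425
u_B2 = 1.431 / sqrt(2) = 1.0118698
u_B3 = 0.433 / sqrt(2) = 0.30617724
uc = sqrt(0.59429422^2 + 0.29965425^2 + 1.0118698^2 + 0.30617724^2) = 1.2492411
U = k * uc = 2.58 * 1.2492411
U = 3.2230

3.2230


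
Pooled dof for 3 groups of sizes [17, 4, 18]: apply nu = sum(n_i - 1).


nu = sum_i (n_i - 1)
nu = ((17 - 1) + (4 - 1) + (18 - 1))
nu = 16 + 3 + 17
nu = 36

36


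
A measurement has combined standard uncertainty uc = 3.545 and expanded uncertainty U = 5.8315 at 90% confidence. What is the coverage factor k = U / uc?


k = U / uc
k = 5.8315 / 3.545
k = 1.645

1.645


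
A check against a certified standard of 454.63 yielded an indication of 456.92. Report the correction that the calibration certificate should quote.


Correction = standard - reading
= 454.63 - 456.92
= -2.2900

-2.2900


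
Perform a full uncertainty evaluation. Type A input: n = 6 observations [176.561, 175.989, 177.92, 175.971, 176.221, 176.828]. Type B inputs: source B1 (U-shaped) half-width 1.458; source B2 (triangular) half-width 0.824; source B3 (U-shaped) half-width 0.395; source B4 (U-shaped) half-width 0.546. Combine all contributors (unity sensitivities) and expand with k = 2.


mean = (176.561 + 175.989 + 177.92 + 175.971 + 176.221 + 176.828) / 6 = 176.5816667
s = sqrt(sum((x - mean)^2)/(n-1)) = 0.73572975
u_A = s / sqrt(n) = 0.73572975 / sqrt(6) = 0.30036041
u_B1 = 1.458 / sqrt(2) = 1.0309617
u_B2 = 0.824 / sqrt(6) = 0.33639659
u_B3 = 0.395 / sqrt(2) = 0.27930718
u_B4 = 0.546 / sqrt(2) = 0.3860803
uc = sqrt(0.30036041^2 + 1.0309617^2 + 0.33639659^2 + 0.27930718^2 + 0.3860803^2) = 1.2220195
U = k * uc = 2 * 1.2220195
U = 2.4440

2.4440


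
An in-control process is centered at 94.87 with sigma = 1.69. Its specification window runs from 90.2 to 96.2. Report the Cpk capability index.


Cpu = (USL - mean) / (3*sigma) = (96.2 - 94.87) / (3*1.69) = 0.2623
Cpl = (mean - LSL) / (3*sigma) = (94.87 - 90.2) / (3*1.69) = 0.9211
Cpk = min(Cpu, Cpl) = 0.2623

0.2623


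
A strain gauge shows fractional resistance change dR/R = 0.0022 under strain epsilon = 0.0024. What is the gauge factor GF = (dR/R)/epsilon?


GF = (dR/R) / epsilon
= 0.0022 / 0.0024
= 0.9167

0.9167


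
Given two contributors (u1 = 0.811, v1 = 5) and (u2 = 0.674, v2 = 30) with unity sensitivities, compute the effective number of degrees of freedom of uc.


uc = sqrt(u1^2 + u2^2) = sqrt(0.811^2 + 0.674^2) = 1.0545127
v_eff = uc^4 / (u1^4/v1 + u2^4/v2)
= 1.0545127^4 / (0.811^4/5 + 0.674^4/30)
= 1.2365374 / 0.093398272
v_eff = 13.2394

13.2394


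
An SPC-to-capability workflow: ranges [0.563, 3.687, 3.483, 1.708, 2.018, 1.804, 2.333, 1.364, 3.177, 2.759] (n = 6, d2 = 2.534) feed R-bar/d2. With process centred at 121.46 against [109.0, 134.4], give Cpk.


R_bar = (0.563 + 3.687 + 3.483 + 1.708 + 2.018 + 1.804 + 2.333 + 1.364 + 3.177 + 2.759) / 10 = 2.2896
sigma = R_bar / d2 = 2.2896 / 2.534 = 0.9035517
Cp = (USL - LSL)/(6*sigma) = (134.4 - 109.0)/(6*0.9035517) = 4.6852
Cpu = (134.4 - 121.46)/(3*0.9035517) = 4.7738
Cpl = (121.46 - 109.0)/(3*0.9035517) = 4.5967
Cpk = min(Cpu, Cpl) = 4.5967

4.5967


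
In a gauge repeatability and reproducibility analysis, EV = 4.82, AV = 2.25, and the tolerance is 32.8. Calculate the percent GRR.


GRR = sqrt(EV^2 + AV^2) = sqrt(4.82^2 + 2.25^2) = 5.3192951
%GRR = GRR / tol * 100 = 5.3192951 / 32.8 * 100
%GRR = 16.2174

16.2174


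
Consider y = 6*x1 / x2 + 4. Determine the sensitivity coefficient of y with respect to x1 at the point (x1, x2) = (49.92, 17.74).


y = 6*x1 / x2 + 4
dy/dx1 = 6/x2
Evaluate at x2 = 17.74: c1 = 6 / 17.74
c1 = 0.3382

0.3382


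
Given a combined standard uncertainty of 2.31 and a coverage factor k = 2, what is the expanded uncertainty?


U = k * uc
U = 2 * 2.31
U = 4.6200

4.6200


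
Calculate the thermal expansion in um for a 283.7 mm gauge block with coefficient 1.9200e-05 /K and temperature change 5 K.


dL = L * alpha * dT
= 283.7 * 1.9200e-05 * 5
= 0.0272352 mm
dL_um = 0.0272352 * 1000 = 27.2352 um

27.2352


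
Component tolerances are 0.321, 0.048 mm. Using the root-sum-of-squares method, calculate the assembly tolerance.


RSS = sqrt(0.321^2 + 0.048^2)
= sqrt(0.105345)
= 0.3246

0.3246


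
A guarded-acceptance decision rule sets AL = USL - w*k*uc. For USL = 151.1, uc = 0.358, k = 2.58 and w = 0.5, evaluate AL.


U = k * uc = 2.58 * 0.358 = 0.92364
guard band g = w * U = 0.5 * 0.92364 = 0.46182
AL = USL - g = 151.1 - 0.46182
AL = 150.6382

150.6382


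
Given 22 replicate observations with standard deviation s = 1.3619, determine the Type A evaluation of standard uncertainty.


u_A = s / sqrt(n)
u_A = 1.3619 / sqrt(22)
u_A = 1.3619 / 4.6904158
u_A = 0.2904

0.2904


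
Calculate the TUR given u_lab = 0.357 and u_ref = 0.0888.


TUR = u_lab / u_ref
= 0.357 / 0.0888
= 4.0203

4.0203


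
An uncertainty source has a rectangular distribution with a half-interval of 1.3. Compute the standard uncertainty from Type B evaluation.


u_B = half_width / sqrt(3)
u_B = 1.3 / 1.7320508
u_B = 0.7506

0.7506


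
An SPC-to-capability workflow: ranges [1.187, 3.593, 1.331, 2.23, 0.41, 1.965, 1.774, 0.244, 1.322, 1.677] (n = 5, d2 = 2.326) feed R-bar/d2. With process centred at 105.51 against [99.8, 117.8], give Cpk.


R_bar = (1.187 + 3.593 + 1.331 + 2.23 + 0.41 + 1.965 + 1.774 + 0.244 + 1.322 + 1.677) / 10 = 1.5733
sigma = R_bar / d2 = 1.5733 / 2.326 = 0.67639725
Cp = (USL - LSL)/(6*sigma) = (117.8 - 99.8)/(6*0.67639725) = 4.4353
Cpu = (117.8 - 105.51)/(3*0.67639725) = 6.0566
Cpl = (105.51 - 99.8)/(3*0.67639725) = 2.8139
Cpk = min(Cpu, Cpl) = 2.8139

2.8139


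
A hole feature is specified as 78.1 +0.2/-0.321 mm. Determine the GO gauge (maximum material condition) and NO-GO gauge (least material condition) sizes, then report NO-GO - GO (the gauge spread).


GO = nominal - lower_tol (smallest hole = maximum material condition)
GO = 78.1 - 0.321 = 77.779
NO-GO = nominal + upper_tol (largest hole = least material condition)
NO-GO = 78.1 + 0.2 = 78.3
spread = NO-GO - GO = 78.3 - 77.779 = 0.5210

0.5210


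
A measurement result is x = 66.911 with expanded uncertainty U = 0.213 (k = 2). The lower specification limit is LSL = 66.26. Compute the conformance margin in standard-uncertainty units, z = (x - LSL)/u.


u = U / k = 0.213 / 2 = 0.1065
margin = |LSL - x| = |66.26 - 66.911| = 0.651
z = margin / u = 0.651 / 0.1065
z = 6.1127

6.1127


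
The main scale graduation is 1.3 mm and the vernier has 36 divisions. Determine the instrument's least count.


LC = MSD / n_div
= 1.3 / 36
= 0.0361

0.0361


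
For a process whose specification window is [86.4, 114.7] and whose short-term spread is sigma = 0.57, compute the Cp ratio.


Cp = (USL - LSL) / (6 * sigma)
= (114.7 - 86.4) / (6 * 0.57)
= 28.3000 / 3.4200
= 8.2749

8.2749


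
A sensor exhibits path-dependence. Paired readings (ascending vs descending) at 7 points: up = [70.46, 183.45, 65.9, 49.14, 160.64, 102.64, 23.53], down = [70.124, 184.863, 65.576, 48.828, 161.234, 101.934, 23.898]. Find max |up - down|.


|70.46 - 70.124| = 0.3360
|183.45 - 184.863| = 1.4130
|65.9 - 65.576| = 0.3240
|49.14 - 48.828| = 0.3120
|160.64 - 161.234| = 0.5940
|102.64 - 101.934| = 0.7060
|23.53 - 23.898| = 0.3680
hysteresis = max(diffs) = 1.4130

1.4130


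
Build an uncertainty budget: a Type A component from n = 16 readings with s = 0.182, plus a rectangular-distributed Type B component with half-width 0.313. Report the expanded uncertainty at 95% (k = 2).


u_A = s / sqrt(n) = 0.182 / sqrt(16) = 0.0455
u_B = half_width / sqrt(3) = 0.313 / sqrt(3) = 0.18071063
uc = sqrt(u_A^2 + u_B^2) = sqrt(0.0455^2 + 0.18071063^2) = 0.1863507
U = k * uc = 2 * 0.1863507
U = 0.3727

0.3727


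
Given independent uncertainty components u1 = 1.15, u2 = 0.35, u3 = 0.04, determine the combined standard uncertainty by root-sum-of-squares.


uc = sqrt(1.15^2 + 0.35^2 + 0.04^2)
uc = sqrt(1.4466)
uc = 1.2027

1.2027


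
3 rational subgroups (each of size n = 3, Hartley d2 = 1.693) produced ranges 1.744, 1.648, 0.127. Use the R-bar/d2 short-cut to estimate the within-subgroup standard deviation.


R_bar = (1.744 + 1.648 + 0.127) / 3
R_bar = 3.519 / 3 = 1.173
sigma_hat = R_bar / d2 = 1.173 / 1.693 = 0.6929

0.6929


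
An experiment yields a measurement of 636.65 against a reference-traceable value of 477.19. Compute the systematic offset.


Systematic error = measured - true
= 636.65 - 477.19
= 159.4600

159.4600


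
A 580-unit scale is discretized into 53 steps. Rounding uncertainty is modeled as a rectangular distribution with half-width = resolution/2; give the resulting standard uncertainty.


resolution = range / divisions
resolution = 580 / 53 = 10.943396
u_res = resolution / (2*sqrt(3))
u_res = 10.943396 / 3.4641016
u_res = 3.1591

3.1591


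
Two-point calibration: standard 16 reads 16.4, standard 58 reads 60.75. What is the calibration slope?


slope = (y2 - y1) / (x2 - x1)
= (60.75 - 16.4) / (58 - 16)
= 44.3500 / 42
= 1.0560

1.0560


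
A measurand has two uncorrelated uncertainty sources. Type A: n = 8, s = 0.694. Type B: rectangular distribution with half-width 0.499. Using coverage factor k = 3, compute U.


u_A = s / sqrt(n) = 0.694 / sqrt(8) = 0.24536605
u_B = half_width / sqrt(3) = 0.499 / sqrt(3) = 0.28809778
uc = sqrt(u_A^2 + u_B^2) = sqrt(0.24536605^2 + 0.28809778^2) = 0.37842414
U = k * uc = 3 * 0.37842414
U = 1.1353

1.1353


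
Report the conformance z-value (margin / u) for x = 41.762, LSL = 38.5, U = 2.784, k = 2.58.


u = U / k = 2.784 / 2.58 = 1.0790698
margin = |LSL - x| = |38.5 - 41.762| = 3.262
z = margin / u = 3.262 / 1.0790698
z = 3.0230

3.0230


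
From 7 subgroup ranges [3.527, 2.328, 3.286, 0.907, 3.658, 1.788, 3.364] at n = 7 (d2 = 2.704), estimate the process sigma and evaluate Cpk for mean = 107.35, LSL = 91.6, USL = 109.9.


R_bar = (3.527 + 2.328 + 3.286 + 0.907 + 3.658 + 1.788 + 3.364) / 7 = 2.694
sigma = R_bar / d2 = 2.694 / 2.704 = 0.99630178
Cp = (USL - LSL)/(6*sigma) = (109.9 - 91.6)/(6*0.99630178) = 3.0613
Cpu = (109.9 - 107.35)/(3*0.99630178) = 0.8532
Cpl = (107.35 - 91.6)/(3*0.99630178) = 5.2695
Cpk = min(Cpu, Cpl) = 0.8532

0.8532


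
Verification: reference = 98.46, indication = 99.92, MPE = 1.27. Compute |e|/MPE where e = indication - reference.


e = indication - reference = 99.92 - 98.46 = 1.4600
|e| = 1.4600
ratio = |e| / MPE = 1.4600 / 1.27
ratio = 1.1496

1.1496


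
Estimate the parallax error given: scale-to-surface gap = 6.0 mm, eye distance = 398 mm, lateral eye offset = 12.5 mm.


error = h * offset / d
= 6.0 * 12.5 / 398
= 0.1884

0.1884


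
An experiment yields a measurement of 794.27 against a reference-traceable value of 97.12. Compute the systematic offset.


Systematic error = measured - true
= 794.27 - 97.12
= 697.1500

697.1500


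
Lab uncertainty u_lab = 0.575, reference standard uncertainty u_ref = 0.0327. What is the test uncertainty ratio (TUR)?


TUR = u_lab / u_ref
= 0.575 / 0.0327
= 17.5841

17.5841


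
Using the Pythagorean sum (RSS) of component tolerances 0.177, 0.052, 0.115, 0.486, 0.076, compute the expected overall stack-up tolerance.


RSS = sqrt(0.177^2 + 0.052^2 + 0.115^2 + 0.486^2 + 0.076^2)
= sqrt(0.28923)
= 0.5378

0.5378


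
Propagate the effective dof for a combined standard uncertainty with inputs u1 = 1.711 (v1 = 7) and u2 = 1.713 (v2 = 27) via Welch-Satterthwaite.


uc = sqrt(u1^2 + u2^2) = sqrt(1.711^2 + 1.713^2) = 2.421134
v_eff = uc^4 / (u1^4/v1 + u2^4/v2)
= 2.421134^4 / (1.711^4/7 + 1.713^4/27)
= 34.361753 / 1.5432481
v_eff = 22.2659

22.2659


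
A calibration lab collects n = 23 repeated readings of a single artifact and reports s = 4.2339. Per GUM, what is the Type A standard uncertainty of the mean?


u_A = s / sqrt(n)
u_A = 4.2339 / sqrt(23)
u_A = 4.2339 / 4.7958315
u_A = 0.8828

0.8828


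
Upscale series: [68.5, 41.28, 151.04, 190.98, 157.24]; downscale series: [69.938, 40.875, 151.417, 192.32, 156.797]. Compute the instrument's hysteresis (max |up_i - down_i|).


|68.5 - 69.938| = 1.4380
|41.28 - 40.875| = 0.4050
|151.04 - 151.417| = 0.3770
|190.98 - 192.32| = 1.3400
|157.24 - 156.797| = 0.4430
hysteresis = max(diffs) = 1.4380

1.4380


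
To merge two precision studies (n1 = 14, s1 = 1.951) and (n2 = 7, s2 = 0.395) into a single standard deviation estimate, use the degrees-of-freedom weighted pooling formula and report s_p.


s_p = sqrt(((n1-1)*s1^2 + (n2-1)*s2^2) / (n1+n2-2))
numerator = (14-1)*1.951^2 + (7-1)*0.395^2 = 49.483213 + 0.93615 = 50.419363
denominator = 14 + 7 - 2 = 19
s_p^2 = 50.419363 / 19 = 2.6536507
s_p = sqrt(2.6536507) = 1.6290

1.6290


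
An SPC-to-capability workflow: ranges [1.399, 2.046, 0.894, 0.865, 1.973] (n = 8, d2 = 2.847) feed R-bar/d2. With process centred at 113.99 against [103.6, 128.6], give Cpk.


R_bar = (1.399 + 2.046 + 0.894 + 0.865 + 1.973) / 5 = 1.4354
sigma = R_bar / d2 = 1.4354 / 2.847 = 0.50417984
Cp = (USL - LSL)/(6*sigma) = (128.6 - 103.6)/(6*0.50417984) = 8.2642
Cpu = (128.6 - 113.99)/(3*0.50417984) = 9.6593
Cpl = (113.99 - 103.6)/(3*0.50417984) = 6.8692
Cpk = min(Cpu, Cpl) = 6.8692

6.8692


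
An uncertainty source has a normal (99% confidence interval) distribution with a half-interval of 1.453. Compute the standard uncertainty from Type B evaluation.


u_B = half_width / 2.576
u_B = 1.453 / 2.576
u_B = 0.5641

0.5641


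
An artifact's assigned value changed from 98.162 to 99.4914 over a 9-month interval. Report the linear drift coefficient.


rate = (v2 - v1) / months
= (99.4914 - 98.162) / 9
= 1.3294 / 9
= 0.1477

0.1477


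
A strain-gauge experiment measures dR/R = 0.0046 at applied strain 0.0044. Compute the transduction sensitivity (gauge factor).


GF = (dR/R) / epsilon
= 0.0046 / 0.0044
= 1.0455

1.0455


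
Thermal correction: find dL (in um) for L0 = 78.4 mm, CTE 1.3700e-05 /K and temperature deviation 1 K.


dL = L * alpha * dT
= 78.4 * 1.3700e-05 * 1
= 0.0010741 mm
dL_um = 0.0010741 * 1000 = 1.0741 um

1.0741


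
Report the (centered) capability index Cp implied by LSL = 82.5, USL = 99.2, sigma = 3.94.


Cp = (USL - LSL) / (6 * sigma)
= (99.2 - 82.5) / (6 * 3.94)
= 16.7000 / 23.6400
= 0.7064

0.7064


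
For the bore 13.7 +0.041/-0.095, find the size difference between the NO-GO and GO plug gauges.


GO = nominal - lower_tol (smallest hole = maximum material condition)
GO = 13.7 - 0.095 = 13.605
NO-GO = nominal + upper_tol (largest hole = least material condition)
NO-GO = 13.7 + 0.041 = 13.741
spread = NO-GO - GO = 13.741 - 13.605 = 0.1360

0.1360


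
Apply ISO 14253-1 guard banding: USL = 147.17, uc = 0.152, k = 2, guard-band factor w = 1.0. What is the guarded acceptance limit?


U = k * uc = 2 * 0.152 = 0.304
guard band g = w * U = 1.0 * 0.304 = 0.304
AL = USL - g = 147.17 - 0.304
AL = 146.8660

146.8660


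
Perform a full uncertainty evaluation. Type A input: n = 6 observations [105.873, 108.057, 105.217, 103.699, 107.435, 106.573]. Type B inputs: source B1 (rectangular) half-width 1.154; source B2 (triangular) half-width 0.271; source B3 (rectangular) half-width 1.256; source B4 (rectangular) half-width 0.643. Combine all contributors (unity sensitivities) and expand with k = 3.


mean = (105.873 + 108.057 + 105.217 + 103.699 + 107.435 + 106.573) / 6 = 106.1423333
s = sqrt(sum((x - mean)^2)/(n-1)) = 1.5761389
u_A = s / sqrt(n) = 1.5761389 / sqrt(6) = 0.64345601
u_B1 = 1.154 / sqrt(3) = 0.66626221
u_B2 = 0.271 / sqrt(6) = 0.11063529
u_B3 = 1.256 / sqrt(3) = 0.72515194
u_B4 = 0.643 / sqrt(3) = 0.37123622
uc = sqrt(0.64345601^2 + 0.66626221^2 + 0.11063529^2 + 0.72515194^2 + 0.37123622^2) = 1.2384841
U = k * uc = 3 * 1.2384841
U = 3.7155

3.7155


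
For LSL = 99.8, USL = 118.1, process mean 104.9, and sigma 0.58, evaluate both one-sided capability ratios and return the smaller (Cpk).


Cpu = (USL - mean) / (3*sigma) = (118.1 - 104.9) / (3*0.58) = 7.5862
Cpl = (mean - LSL) / (3*sigma) = (104.9 - 99.8) / (3*0.58) = 2.9310
Cpk = min(Cpu, Cpl) = 2.9310

2.9310


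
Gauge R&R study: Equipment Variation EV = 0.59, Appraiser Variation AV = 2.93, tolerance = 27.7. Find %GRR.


GRR = sqrt(EV^2 + AV^2) = sqrt(0.59^2 + 2.93^2) = 2.9888125
%GRR = GRR / tol * 100 = 2.9888125 / 27.7 * 100
%GRR = 10.7899

10.7899


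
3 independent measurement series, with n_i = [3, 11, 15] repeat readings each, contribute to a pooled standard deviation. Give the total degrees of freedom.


nu = sum_i (n_i - 1)
nu = ((3 - 1) + (11 - 1) + (15 - 1))
nu = 2 + 10 + 14
nu = 26

26


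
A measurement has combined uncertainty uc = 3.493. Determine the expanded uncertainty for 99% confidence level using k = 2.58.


U = k * uc
U = 2.58 * 3.493
U = 9.0119

9.0119


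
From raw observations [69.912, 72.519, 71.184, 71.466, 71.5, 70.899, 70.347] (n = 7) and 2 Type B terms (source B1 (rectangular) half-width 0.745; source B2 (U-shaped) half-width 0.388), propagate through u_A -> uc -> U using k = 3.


mean = (69.912 + 72.519 + 71.184 + 71.466 + 71.5 + 70.899 + 70.347) / 7 = 71.11814286
s = sqrt(sum((x - mean)^2)/(n-1)) = 0.84960999
u_A = s / sqrt(n) = 0.84960999 / sqrt(7) = 0.32112239
u_B1 = 0.745 / sqrt(3) = 0.43012595
u_B2 = 0.388 / sqrt(2) = 0.27435743
uc = sqrt(0.32112239^2 + 0.43012595^2 + 0.27435743^2) = 0.60282661
U = k * uc = 3 * 0.60282661
U = 1.8085

1.8085
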